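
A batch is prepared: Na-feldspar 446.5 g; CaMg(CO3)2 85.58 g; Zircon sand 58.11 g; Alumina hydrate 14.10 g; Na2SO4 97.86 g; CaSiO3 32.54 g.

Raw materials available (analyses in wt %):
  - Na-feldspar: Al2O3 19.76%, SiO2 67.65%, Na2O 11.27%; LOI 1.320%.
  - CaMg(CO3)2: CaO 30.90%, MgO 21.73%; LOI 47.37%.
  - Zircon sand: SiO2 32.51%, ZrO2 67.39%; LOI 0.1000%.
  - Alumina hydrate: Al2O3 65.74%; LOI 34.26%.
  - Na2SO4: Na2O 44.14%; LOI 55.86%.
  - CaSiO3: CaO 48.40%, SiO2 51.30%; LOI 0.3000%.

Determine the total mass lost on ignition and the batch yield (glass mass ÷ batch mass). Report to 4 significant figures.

Values along the way appear (rounded to 4 significant digits) when written out; exact precision is kept at all times; every reported figure is rounded a single time — all derived quantities (the six compositions, ignition loss, the yield, glass mass, the totals) are carried from the weighed amounts at 628.6 g of glass in exact precision as quoted within question or answer.
Material-by-material LOI:
  Na-feldspar: 446.5 × 0.01320 = 5.894 g
  CaMg(CO3)2: 85.58 × 0.4737 = 40.54 g
  Zircon sand: 58.11 × 0.001000 = 0.05811 g
  Alumina hydrate: 14.10 × 0.3426 = 4.831 g
  Na2SO4: 97.86 × 0.5586 = 54.66 g
  CaSiO3: 32.54 × 0.003000 = 0.09762 g
Total LOI = 106.1 g
Glass = batch − LOI = 734.7 − 106.1 = 628.6 g

LOI loss = 106.1 g; glass = 628.6 g; yield = 85.56%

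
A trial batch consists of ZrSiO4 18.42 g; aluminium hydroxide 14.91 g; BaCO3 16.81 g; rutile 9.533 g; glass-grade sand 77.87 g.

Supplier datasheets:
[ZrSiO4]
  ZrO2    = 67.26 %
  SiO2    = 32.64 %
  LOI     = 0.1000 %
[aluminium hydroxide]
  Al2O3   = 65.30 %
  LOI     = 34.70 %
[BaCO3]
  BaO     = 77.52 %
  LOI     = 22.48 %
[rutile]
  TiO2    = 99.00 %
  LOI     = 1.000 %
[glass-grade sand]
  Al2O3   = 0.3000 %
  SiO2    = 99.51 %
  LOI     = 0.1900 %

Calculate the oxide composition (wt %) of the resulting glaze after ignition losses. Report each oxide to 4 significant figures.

Glass mass = 128.3 g (batch 137.5 − LOI 9.214).
Composition: ZrO2 9.654%, Al2O3 7.769%, SiO2 65.07%, TiO2 7.354%, BaO 10.15%

Every computation holds full float precision throughout — intermediates are printed with 4-significant-figure rounding in the printout. Exactly one rounding is applied to each reported value; derived quantities (glass mass, the five compositions, yield, LOI, totals) are rebuilt starting from the weights at 128.3 g of glass in exact precision, exactly as printed in the problem or the answer.
Oxide-by-oxide delivered mass:
  ZrO2: 18.42·0.6726 = 12.39 g
  Al2O3: 14.91·0.6530 + 77.87·0.003000 = 9.970 g
  SiO2: 18.42·0.3264 + 77.87·0.9951 = 83.50 g
  TiO2: 9.533·0.9900 = 9.438 g
  BaO: 16.81·0.7752 = 13.03 g
LOI: 18.42·0.001000 + 14.91·0.3470 + 16.81·0.2248 + 9.533·0.01000 + 77.87·0.001900 = 9.214 g
Glass = total batch minus LOI = 137.5 − 9.214 = 128.3 g (matching Σ of the oxides)
each oxide over glass, ×100, is wt %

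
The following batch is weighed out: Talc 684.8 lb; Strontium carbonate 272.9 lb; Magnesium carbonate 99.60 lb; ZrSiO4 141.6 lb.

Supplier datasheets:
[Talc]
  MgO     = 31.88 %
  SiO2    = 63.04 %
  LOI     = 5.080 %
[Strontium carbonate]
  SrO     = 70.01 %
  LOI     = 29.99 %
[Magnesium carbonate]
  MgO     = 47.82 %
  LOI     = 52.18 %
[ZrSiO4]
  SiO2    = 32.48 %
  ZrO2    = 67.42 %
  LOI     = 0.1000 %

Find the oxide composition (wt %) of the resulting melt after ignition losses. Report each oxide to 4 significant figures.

Intermediates are shown rounded off to 4 significant figures as written. The whole derivation carries full float precision from first step to last; each reported number is rounded just once — derived quantities (net glass mass, the totals, the four compositions, ignition loss, the yield) are rebuilt at full precision from the batch weights per 1030 lb of glass, exactly as shown in problem or answer.
Oxide masses out of the charge:
  MgO: 684.8·0.3188 + 99.60·0.4782 = 265.9 lb
  SiO2: 684.8·0.6304 + 141.6·0.3248 = 477.7 lb
  ZrO2: 141.6·0.6742 = 95.47 lb
  SrO: 272.9·0.7001 = 191.1 lb
LOI: 684.8·0.05080 + 272.9·0.2999 + 99.60·0.5218 + 141.6·0.001000 = 168.7 lb
Glass = total batch minus LOI = 1199 − 168.7 = 1030 lb (equal to the oxide-mass sum)
wt % = oxide mass / glass mass × 100

Glass mass = 1030 lb (batch 1199 − LOI 168.7).
Composition: MgO 25.82%, SiO2 46.37%, ZrO2 9.267%, SrO 18.55%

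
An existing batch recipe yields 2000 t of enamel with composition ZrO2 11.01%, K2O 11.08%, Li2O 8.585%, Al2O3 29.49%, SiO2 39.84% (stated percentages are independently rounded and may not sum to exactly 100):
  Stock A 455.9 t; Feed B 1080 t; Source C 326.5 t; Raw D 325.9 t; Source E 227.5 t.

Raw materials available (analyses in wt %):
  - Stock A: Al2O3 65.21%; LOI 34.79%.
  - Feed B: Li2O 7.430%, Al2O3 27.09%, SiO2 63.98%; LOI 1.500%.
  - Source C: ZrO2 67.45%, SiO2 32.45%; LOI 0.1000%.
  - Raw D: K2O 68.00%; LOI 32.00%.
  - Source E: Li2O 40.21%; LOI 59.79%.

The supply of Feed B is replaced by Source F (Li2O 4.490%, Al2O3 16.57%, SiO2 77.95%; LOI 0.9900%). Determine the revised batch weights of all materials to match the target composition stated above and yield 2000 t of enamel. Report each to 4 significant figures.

Every computation carries exact precision at every stage. The intermediate values are printed (rounded to four significant digits) alongside each step. A single rounding completes each reported figure; the derived quantities (the yield, net glass mass, the five compositions, LOI, totals) are rebuilt at full float precision starting from the weights for 2000 t of glass, as they appear in question or answer.
Oxide mass targets, per 2000 t enamel:
  ZrO2: 11.01% × 2000 = 220.2 t
  K2O: 11.08% × 2000 = 221.6 t
  Li2O: 8.585% × 2000 = 171.7 t
  Al2O3: 29.49% × 2000 = 589.8 t
  SiO2: 39.84% × 2000 = 796.8 t
Oxide-by-oxide audit given the weights on record, relative to the basis at hand (sums match the target masses up to rounding of the answer):
  ZrO2: 326.5·0.6745 = 220.2 t (target 220.2 t)
  K2O: 325.9·0.6800 = 221.6 t (target 221.6 t)
  Li2O: 886.3·0.04490 + 328.0·0.4021 = 171.7 t (target 171.7 t)
  Al2O3: 679.3·0.6521 + 886.3·0.1657 = 589.8 t (target 589.8 t)
  SiO2: 886.3·0.7795 + 326.5·0.3245 = 796.8 t (target 796.8 t)
Glass mass check: net batch after ignition = 2000 t (the targets, summed, come to 2000 t; with the basis standing at 2000 t — a pure rounding effect).
Summing the batch: Σ batch = 2546 t; ignition loss, Σ(batch × LOI) = 545.8 t; as yield: glass ÷ batch → 78.56%.

Revised batch per 2000 t enamel:
  Stock A: 679.3 t
  Source F: 886.3 t
  Source C: 326.5 t
  Raw D: 325.9 t
  Source E: 328.0 t
Total batch = 2546 t; LOI loss = 545.8 t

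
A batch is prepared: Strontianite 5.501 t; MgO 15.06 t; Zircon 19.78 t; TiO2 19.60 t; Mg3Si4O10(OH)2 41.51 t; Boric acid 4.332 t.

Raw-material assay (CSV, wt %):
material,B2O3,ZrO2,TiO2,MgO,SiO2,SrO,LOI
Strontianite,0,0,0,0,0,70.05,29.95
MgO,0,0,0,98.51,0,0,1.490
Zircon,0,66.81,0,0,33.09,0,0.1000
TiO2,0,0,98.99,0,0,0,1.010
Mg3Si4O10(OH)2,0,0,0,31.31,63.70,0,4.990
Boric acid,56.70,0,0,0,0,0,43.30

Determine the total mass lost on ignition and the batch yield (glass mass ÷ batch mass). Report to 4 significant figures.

The working math runs at exact precision throughout. Mid-chain values are rounded off to 4 significant figures wherever printed — each reported number undergoes a single rounding; all derived quantities (LOI, six oxide percentages, net glass mass, yield, totals) are computed from the weighed amounts per 99.75 t of glass in full float precision as set out in question or answer.
Each material's LOI contribution:
  Strontianite: 5.501 × 0.2995 = 1.648 t
  MgO: 15.06 × 0.01490 = 0.2244 t
  Zircon: 19.78 × 0.001000 = 0.01978 t
  TiO2: 19.60 × 0.01010 = 0.1980 t
  Mg3Si4O10(OH)2: 41.51 × 0.04990 = 2.071 t
  Boric acid: 4.332 × 0.4330 = 1.876 t
Total LOI = 6.037 t
Glass = batch − LOI = 105.8 − 6.037 = 99.75 t

LOI loss = 6.037 t; glass = 99.75 t; yield = 94.29%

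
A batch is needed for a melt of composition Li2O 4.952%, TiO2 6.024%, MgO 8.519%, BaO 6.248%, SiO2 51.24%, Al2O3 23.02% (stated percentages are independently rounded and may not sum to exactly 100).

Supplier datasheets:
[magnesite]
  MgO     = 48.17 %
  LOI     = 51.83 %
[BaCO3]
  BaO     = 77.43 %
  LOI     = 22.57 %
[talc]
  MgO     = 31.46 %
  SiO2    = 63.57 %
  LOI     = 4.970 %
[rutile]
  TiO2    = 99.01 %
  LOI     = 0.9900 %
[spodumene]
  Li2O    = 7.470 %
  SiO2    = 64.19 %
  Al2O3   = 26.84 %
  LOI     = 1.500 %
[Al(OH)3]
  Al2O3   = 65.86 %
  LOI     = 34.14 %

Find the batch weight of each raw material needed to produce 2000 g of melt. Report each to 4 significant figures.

Batch per 2000 g melt:
  magnesite: 175.2 g
  BaCO3: 161.4 g
  talc: 273.3 g
  rutile: 121.7 g
  spodumene: 1326 g
  Al(OH)3: 158.7 g
Total batch = 2216 g; LOI loss = 216.1 g; yield = 90.25%

The whole derivation holds exact precision at every stage; mid-chain values appear rounded off to 4 significant digits at each printed step — every reported number takes a single rounding; the derived quantities, which include six oxide percentages, ignition loss, net glass mass, the totals, the yield, are carried at exact precision, as given in the problem or the answer, using the weight values on 2000 g of glass.
Per-oxide target masses for 2000 g melt:
  Li2O: 4.952% × 2000 = 99.04 g
  TiO2: 6.024% × 2000 = 120.5 g
  MgO: 8.519% × 2000 = 170.4 g
  BaO: 6.248% × 2000 = 125.0 g
  SiO2: 51.24% × 2000 = 1025 g
  Al2O3: 23.02% × 2000 = 460.4 g
Mass-balance tally per oxide using the reported weights, versus the basis set out (delivered sums recover each target modulo rounding of the values):
  Li2O: 1326·0.07470 = 99.05 g (target 99.04 g)
  TiO2: 121.7·0.9901 = 120.5 g (target 120.5 g)
  MgO: 175.2·0.4817 + 273.3·0.3146 = 170.4 g (target 170.4 g)
  BaO: 161.4·0.7743 = 125.0 g (target 125.0 g)
  SiO2: 273.3·0.6357 + 1326·0.6419 = 1025 g (target 1025 g)
  Al2O3: 1326·0.2684 + 158.7·0.6586 = 460.4 g (target 460.4 g)
The glass-mass cross-check: whole batch net of LOI = 2000 g (summing oxide targets gives 2000 g; stated basis 2000 g — gaps are rounding artifacts).
Adding the batch up: Σ batch = 2216 g; loss to ignition Σ batch·LOI = 216.1 g; as yield: glass ÷ batch → 90.25%.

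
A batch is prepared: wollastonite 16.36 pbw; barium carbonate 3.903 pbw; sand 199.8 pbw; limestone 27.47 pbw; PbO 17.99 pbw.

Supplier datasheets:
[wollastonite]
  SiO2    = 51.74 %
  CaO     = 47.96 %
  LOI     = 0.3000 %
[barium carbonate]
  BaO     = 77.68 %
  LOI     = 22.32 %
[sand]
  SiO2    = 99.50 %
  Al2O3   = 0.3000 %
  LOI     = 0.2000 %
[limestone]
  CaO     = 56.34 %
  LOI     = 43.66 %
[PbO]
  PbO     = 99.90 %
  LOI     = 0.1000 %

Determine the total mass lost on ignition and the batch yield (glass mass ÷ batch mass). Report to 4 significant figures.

LOI loss = 13.33 pbw; glass = 252.2 pbw; yield = 94.98%

Each numeric step carries exact precision from first step to last — working values are printed with 4-significant-figure rounding across the worked steps. Every reported figure includes exactly one rounding — derived quantities (totals, the five compositions, net glass mass, yield, LOI) are recomputed from the weighed amounts at 252.2 pbw of glass at full float precision as set out in the question or the answer.
Each material's LOI contribution:
  wollastonite: 16.36 × 0.003000 = 0.04908 pbw
  barium carbonate: 3.903 × 0.2232 = 0.8711 pbw
  sand: 199.8 × 0.002000 = 0.3996 pbw
  limestone: 27.47 × 0.4366 = 11.99 pbw
  PbO: 17.99 × 0.001000 = 0.01799 pbw
Total LOI = 13.33 pbw
Glass = batch − LOI = 265.5 − 13.33 = 252.2 pbw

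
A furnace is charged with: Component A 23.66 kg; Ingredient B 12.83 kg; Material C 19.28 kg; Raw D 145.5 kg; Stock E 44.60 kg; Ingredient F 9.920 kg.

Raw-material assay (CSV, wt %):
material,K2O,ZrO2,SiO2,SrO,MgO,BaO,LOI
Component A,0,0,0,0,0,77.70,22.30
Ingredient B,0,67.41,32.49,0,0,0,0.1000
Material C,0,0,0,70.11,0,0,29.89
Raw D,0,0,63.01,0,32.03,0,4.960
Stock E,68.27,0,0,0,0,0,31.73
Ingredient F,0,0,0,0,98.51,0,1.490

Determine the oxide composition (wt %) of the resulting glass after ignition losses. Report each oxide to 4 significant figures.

Glass mass = 223.2 kg (batch 255.8 − LOI 32.57).
Composition: K2O 13.64%, ZrO2 3.874%, SiO2 42.94%, SrO 6.055%, MgO 25.26%, BaO 8.236%

Values along the way are shown, with 4-significant-figure rounding, on the page — every computation maintains exact precision at all times. A single rounding produces each reported result; all derived quantities (six oxide percentages, the totals, the yield, glass mass, ignition loss) are carried in full float precision using the weight values on 223.2 kg of glass, as given in the question or the answer.
Per-oxide mass from batch:
  K2O: 44.60·0.6827 = 30.45 kg
  ZrO2: 12.83·0.6741 = 8.649 kg
  SiO2: 12.83·0.3249 + 145.5·0.6301 = 95.85 kg
  SrO: 19.28·0.7011 = 13.52 kg
  MgO: 145.5·0.3203 + 9.920·0.9851 = 56.38 kg
  BaO: 23.66·0.7770 = 18.38 kg
LOI: 23.66·0.2230 + 12.83·0.001000 + 19.28·0.2989 + 145.5·0.04960 + 44.60·0.3173 + 9.920·0.01490 = 32.57 kg
Glass mass = batch − LOI = 255.8 − 32.57 = 223.2 kg (the oxide masses sum to this)
oxide / glass × 100 gives the wt %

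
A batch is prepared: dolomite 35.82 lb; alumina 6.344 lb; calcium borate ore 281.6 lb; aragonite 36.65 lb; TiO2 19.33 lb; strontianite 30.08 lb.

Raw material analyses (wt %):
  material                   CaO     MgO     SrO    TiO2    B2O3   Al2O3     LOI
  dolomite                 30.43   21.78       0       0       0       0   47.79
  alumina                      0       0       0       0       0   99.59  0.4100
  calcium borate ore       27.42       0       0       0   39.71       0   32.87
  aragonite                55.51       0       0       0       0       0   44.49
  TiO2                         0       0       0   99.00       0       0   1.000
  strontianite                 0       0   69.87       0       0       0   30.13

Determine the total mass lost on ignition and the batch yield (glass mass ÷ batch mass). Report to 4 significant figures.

LOI loss = 135.3 lb; glass = 274.6 lb; yield = 66.99%

Every computation runs at full precision throughout; the intermediate values appear, with 4-significant-digit rounding, as written. Exactly one rounding goes into every reported number. The derived quantities, which include net glass mass, the yield, the six compositions, the totals, ignition loss, are computed at full float precision, as quoted within the question or the answer, starting from the weights for 274.6 lb of glass.
Loss on ignition, line by line:
  dolomite: 35.82 × 0.4779 = 17.12 lb
  alumina: 6.344 × 0.004100 = 0.02601 lb
  calcium borate ore: 281.6 × 0.3287 = 92.56 lb
  aragonite: 36.65 × 0.4449 = 16.31 lb
  TiO2: 19.33 × 0.01000 = 0.1933 lb
  strontianite: 30.08 × 0.3013 = 9.063 lb
Total LOI = 135.3 lb
Glass = batch − LOI = 409.8 − 135.3 = 274.6 lb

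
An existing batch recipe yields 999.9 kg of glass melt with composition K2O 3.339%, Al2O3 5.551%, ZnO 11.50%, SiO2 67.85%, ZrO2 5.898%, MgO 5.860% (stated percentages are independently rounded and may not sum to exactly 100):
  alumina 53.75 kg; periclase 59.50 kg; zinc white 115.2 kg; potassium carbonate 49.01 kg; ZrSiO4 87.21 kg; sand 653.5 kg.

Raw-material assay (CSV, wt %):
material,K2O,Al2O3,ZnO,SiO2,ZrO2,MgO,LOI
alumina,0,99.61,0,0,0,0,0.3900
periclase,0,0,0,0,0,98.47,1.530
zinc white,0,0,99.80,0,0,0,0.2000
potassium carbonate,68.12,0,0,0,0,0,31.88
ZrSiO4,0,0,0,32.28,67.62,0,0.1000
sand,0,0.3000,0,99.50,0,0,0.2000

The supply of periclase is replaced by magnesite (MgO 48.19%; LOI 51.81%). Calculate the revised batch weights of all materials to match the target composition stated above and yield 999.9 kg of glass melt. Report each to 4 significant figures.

The whole derivation maintains full float precision through the solve — intermediates appear with 4-significant-digit rounding at each printed step; a single rounding finalizes every reported number — derived quantities (the totals, six oxide percentages, yield, glass mass, ignition loss) are rebuilt from the batch weights at 999.9 kg of glass in exact precision as quoted within question or answer.
Oxide-by-oxide targets in 999.9 kg glass melt:
  K2O: 3.339% × 999.9 = 33.39 kg
  Al2O3: 5.551% × 999.9 = 55.50 kg
  ZnO: 11.50% × 999.9 = 115.0 kg
  SiO2: 67.85% × 999.9 = 678.4 kg
  ZrO2: 5.898% × 999.9 = 58.97 kg
  MgO: 5.860% × 999.9 = 58.59 kg
Sums-versus-targets review on the weights just shown, versus the basis set out (every target is met by its sum within answer rounding):
  K2O: 49.01·0.6812 = 33.39 kg (target 33.39 kg)
  Al2O3: 53.75·0.9961 + 653.5·0.003000 = 55.50 kg (target 55.50 kg)
  ZnO: 115.2·0.9980 = 115.0 kg (target 115.0 kg)
  SiO2: 87.21·0.3228 + 653.5·0.9950 = 678.4 kg (target 678.4 kg)
  ZrO2: 87.21·0.6762 = 58.97 kg (target 58.97 kg)
  MgO: 121.6·0.4819 = 58.60 kg (target 58.59 kg)
Glass mass check: net batch after ignition = 999.8 kg (oxide target masses add up to 999.9 kg; with the basis standing at 999.9 kg — gaps are rounding artifacts).
Batch total: Σ batch = 1080 kg; ignition loss, Σ(batch × LOI) = 80.46 kg; as yield: glass ÷ batch → 92.55%.

Revised batch per 999.9 kg glass melt:
  alumina: 53.75 kg
  magnesite: 121.6 kg
  zinc white: 115.2 kg
  potassium carbonate: 49.01 kg
  ZrSiO4: 87.21 kg
  sand: 653.5 kg
Total batch = 1080 kg; LOI loss = 80.46 kg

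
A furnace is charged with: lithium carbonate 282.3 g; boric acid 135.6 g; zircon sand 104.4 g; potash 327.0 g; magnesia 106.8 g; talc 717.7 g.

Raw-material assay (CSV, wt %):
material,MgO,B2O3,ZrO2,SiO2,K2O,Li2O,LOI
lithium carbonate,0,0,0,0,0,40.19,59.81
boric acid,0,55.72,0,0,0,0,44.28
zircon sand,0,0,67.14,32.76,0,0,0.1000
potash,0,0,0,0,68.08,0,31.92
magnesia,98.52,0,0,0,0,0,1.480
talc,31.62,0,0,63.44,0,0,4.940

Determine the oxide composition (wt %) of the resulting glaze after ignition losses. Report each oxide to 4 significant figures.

Glass mass = 1303 g (batch 1674 − LOI 370.4).
Composition: MgO 25.48%, B2O3 5.797%, ZrO2 5.378%, SiO2 37.56%, K2O 17.08%, Li2O 8.705%

Working values are displayed, rounded to four significant digits, as written. All internal work carries exact precision through the solve; every reported value takes just one rounding. Derived quantities are rebuilt at full precision (yield, six oxide percentages, the totals, LOI, net glass mass) from the weighed amounts on 1303 g of glass precisely as stated by either problem or answer.
Delivered oxide masses:
  MgO: 106.8·0.9852 + 717.7·0.3162 = 332.2 g
  B2O3: 135.6·0.5572 = 75.56 g
  ZrO2: 104.4·0.6714 = 70.09 g
  SiO2: 104.4·0.3276 + 717.7·0.6344 = 489.5 g
  K2O: 327.0·0.6808 = 222.6 g
  Li2O: 282.3·0.4019 = 113.5 g
LOI: 282.3·0.5981 + 135.6·0.4428 + 104.4·0.001000 + 327.0·0.3192 + 106.8·0.01480 + 717.7·0.04940 = 370.4 g
Glass = total batch minus LOI = 1674 − 370.4 = 1303 g (consistent with Σ oxide mass)
wt %: oxide over glass, times 100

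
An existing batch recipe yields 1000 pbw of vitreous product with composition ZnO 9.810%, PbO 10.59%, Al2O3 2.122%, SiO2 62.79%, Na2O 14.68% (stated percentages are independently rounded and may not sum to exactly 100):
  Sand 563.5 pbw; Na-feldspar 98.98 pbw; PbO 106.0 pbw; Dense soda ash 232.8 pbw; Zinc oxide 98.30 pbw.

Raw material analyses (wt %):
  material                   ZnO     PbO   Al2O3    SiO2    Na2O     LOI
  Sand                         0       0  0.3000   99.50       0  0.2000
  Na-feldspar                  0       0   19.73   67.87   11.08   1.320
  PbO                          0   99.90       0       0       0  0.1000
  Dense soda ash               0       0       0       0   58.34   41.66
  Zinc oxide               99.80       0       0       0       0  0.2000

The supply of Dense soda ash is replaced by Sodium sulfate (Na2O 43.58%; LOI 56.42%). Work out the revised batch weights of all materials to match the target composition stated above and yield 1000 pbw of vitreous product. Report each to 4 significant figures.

Revised batch per 1000 pbw vitreous product:
  Sand: 563.5 pbw
  Na-feldspar: 98.98 pbw
  PbO: 106.0 pbw
  Sodium sulfate: 311.7 pbw
  Zinc oxide: 98.30 pbw
Total batch = 1178 pbw; LOI loss = 178.6 pbw

Working values are printed with 4-significant-figure rounding in the printout. All arithmetic holds full precision at all times. Each reported value is rounded only once; all derived quantities (yield, LOI, totals, five oxide percentages, net glass mass) are carried from the weighed amounts for 1000 pbw of glass in full precision exactly as shown in either problem or answer.
Per-oxide target masses for 1000 pbw vitreous product:
  ZnO: 9.810% × 1000 = 98.10 pbw
  PbO: 10.59% × 1000 = 105.9 pbw
  Al2O3: 2.122% × 1000 = 21.22 pbw
  SiO2: 62.79% × 1000 = 627.9 pbw
  Na2O: 14.68% × 1000 = 146.8 pbw
Balance tally, oxide-wise, on the weights just shown, on the stated basis (every target is met by its sum exact up to rounding of places):
  ZnO: 98.30·0.9980 = 98.10 pbw (target 98.10 pbw)
  PbO: 106.0·0.9990 = 105.9 pbw (target 105.9 pbw)
  Al2O3: 563.5·0.003000 + 98.98·0.1973 = 21.22 pbw (target 21.22 pbw)
  SiO2: 563.5·0.9950 + 98.98·0.6787 = 627.9 pbw (target 627.9 pbw)
  Na2O: 98.98·0.1108 + 311.7·0.4358 = 146.8 pbw (target 146.8 pbw)
Consistency of the glass mass: the batch minus its LOI: 999.9 pbw (the targets, summed, come to 999.9 pbw; basis as stated: 1000 pbw — deltas are rounding alone).
Total batch = Σ batch = 1178 pbw; ignition loss, Σ(batch × LOI) = 178.6 pbw; yield: glass divided by total = 84.85%.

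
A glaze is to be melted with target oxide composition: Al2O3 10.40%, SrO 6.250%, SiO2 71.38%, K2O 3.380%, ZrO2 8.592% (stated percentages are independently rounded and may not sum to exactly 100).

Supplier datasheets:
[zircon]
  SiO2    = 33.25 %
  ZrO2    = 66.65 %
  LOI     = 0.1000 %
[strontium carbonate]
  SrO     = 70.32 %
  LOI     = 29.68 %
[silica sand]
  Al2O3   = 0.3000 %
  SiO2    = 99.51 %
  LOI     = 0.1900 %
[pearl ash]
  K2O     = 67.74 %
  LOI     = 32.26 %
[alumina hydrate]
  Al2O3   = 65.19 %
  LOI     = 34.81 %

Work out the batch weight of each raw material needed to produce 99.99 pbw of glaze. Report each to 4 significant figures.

In-progress results are shown, rounded to four significant figures, within the worked lines — all internal work runs at exact precision at every stage. Each reported number receives exactly one rounding; derived quantities (LOI, totals, the yield, glass mass, the five compositions) are recomputed from the weighed amounts per 99.99 pbw of glass in exact precision precisely as stated by question or answer.
Target oxide masses per 99.99 pbw glaze:
  Al2O3: 10.40% × 99.99 = 10.40 pbw
  SrO: 6.250% × 99.99 = 6.249 pbw
  SiO2: 71.38% × 99.99 = 71.37 pbw
  K2O: 3.380% × 99.99 = 3.380 pbw
  ZrO2: 8.592% × 99.99 = 8.591 pbw
Balance tally, oxide-wise, with the batch weights as given, on the stated basis (delivered sums recover each target modulo rounding of the values):
  Al2O3: 67.42·0.003000 + 15.64·0.6519 = 10.40 pbw (target 10.40 pbw)
  SrO: 8.887·0.7032 = 6.249 pbw (target 6.249 pbw)
  SiO2: 12.89·0.3325 + 67.42·0.9951 = 71.38 pbw (target 71.37 pbw)
  K2O: 4.989·0.6774 = 3.380 pbw (target 3.380 pbw)
  ZrO2: 12.89·0.6665 = 8.591 pbw (target 8.591 pbw)
Auditing the glass mass value: Σ batch − LOI loss = 99.99 pbw (the targets, summed, come to 99.99 pbw; against the stated basis, 99.99 pbw — gaps are rounding artifacts).
Adding the batch up: Σ batch = 109.8 pbw; ignition loss, Σ(batch × LOI) = 9.832 pbw; the yield ratio, glass ÷ batch: 91.05%.

Batch per 99.99 pbw glaze:
  zircon: 12.89 pbw
  strontium carbonate: 8.887 pbw
  silica sand: 67.42 pbw
  pearl ash: 4.989 pbw
  alumina hydrate: 15.64 pbw
Total batch = 109.8 pbw; LOI loss = 9.832 pbw; yield = 91.05%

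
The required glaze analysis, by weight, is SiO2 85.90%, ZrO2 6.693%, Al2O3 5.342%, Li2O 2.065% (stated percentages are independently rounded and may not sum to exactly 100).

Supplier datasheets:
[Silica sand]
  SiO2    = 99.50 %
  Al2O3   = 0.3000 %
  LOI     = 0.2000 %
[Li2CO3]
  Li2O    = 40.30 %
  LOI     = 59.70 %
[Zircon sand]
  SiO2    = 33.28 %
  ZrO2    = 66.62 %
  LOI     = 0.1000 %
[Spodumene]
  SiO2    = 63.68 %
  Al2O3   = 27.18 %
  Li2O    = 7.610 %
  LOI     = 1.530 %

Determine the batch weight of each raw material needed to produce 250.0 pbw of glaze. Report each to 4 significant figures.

In-progress results are printed rounded to 4 significant figures when written out; all internal work runs at full precision in all steps; each reported result is rounded a single time. Derived quantities (the yield, LOI, totals, net glass mass, four oxide percentages) are recomputed at full float precision using the weight values for 250.0 pbw of glass precisely as stated by the question or the answer.
Oxide-by-oxide targets in 250.0 pbw glaze:
  SiO2: 85.90% × 250.0 = 214.8 pbw
  ZrO2: 6.693% × 250.0 = 16.73 pbw
  Al2O3: 5.342% × 250.0 = 13.36 pbw
  Li2O: 2.065% × 250.0 = 5.162 pbw
Mass-balance tally per oxide working from each reported weight, for the quoted basis mass (delivered sums recover each target once rounding is allowed for):
  SiO2: 177.2·0.9950 + 25.12·0.3328 + 47.18·0.6368 = 214.7 pbw (target 214.8 pbw)
  ZrO2: 25.12·0.6662 = 16.73 pbw (target 16.73 pbw)
  Al2O3: 177.2·0.003000 + 47.18·0.2718 = 13.36 pbw (target 13.36 pbw)
  Li2O: 3.901·0.4030 + 47.18·0.07610 = 5.163 pbw (target 5.162 pbw)
Glass-mass closure: Σ batch − LOI loss = 250.0 pbw (the Σ of target masses is 250.0 pbw; the stated basis being 250.0 pbw — a pure rounding effect).
Whole-batch sum: Σ batch = 253.4 pbw; LOI loss = Σ batch·LOI = 3.430 pbw; as yield: glass ÷ batch → 98.65%.

Batch per 250.0 pbw glaze:
  Silica sand: 177.2 pbw
  Li2CO3: 3.901 pbw
  Zircon sand: 25.12 pbw
  Spodumene: 47.18 pbw
Total batch = 253.4 pbw; LOI loss = 3.430 pbw; yield = 98.65%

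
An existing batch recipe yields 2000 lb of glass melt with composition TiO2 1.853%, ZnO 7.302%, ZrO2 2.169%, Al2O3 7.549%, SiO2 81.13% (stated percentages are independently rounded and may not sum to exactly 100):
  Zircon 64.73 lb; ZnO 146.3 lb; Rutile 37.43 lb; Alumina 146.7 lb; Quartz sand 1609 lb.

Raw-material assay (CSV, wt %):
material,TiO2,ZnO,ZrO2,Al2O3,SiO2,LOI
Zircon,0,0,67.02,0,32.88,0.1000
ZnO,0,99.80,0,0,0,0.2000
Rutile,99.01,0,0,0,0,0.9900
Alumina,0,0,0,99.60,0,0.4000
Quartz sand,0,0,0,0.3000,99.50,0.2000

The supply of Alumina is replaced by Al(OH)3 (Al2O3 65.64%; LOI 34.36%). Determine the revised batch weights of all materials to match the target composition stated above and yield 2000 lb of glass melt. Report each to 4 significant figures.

Values along the way appear rounded off to 4 significant digits when written out — every computation holds full float precision at every stage. Exactly one rounding is applied to each reported number — derived quantities, including the yield, LOI, glass mass, the five compositions, totals, are recomputed from the weighed amounts for 2000 lb of glass in full precision, as written in the question or the answer.
Target masses of each oxide per 2000 lb glass melt:
  TiO2: 1.853% × 2000 = 37.06 lb
  ZnO: 7.302% × 2000 = 146.0 lb
  ZrO2: 2.169% × 2000 = 43.38 lb
  Al2O3: 7.549% × 2000 = 151.0 lb
  SiO2: 81.13% × 2000 = 1623 lb
Balance tally, oxide-wise, applying the batch weights above, relative to the basis at hand (target by target, the sums agree given rounding of the digits):
  TiO2: 37.43·0.9901 = 37.06 lb (target 37.06 lb)
  ZnO: 146.3·0.9980 = 146.0 lb (target 146.0 lb)
  ZrO2: 64.73·0.6702 = 43.38 lb (target 43.38 lb)
  Al2O3: 222.7·0.6564 + 1609·0.003000 = 151.0 lb (target 151.0 lb)
  SiO2: 64.73·0.3288 + 1609·0.9950 = 1622 lb (target 1623 lb)
Auditing the glass mass value: whole batch net of LOI = 2000 lb (oxide target masses add up to 2000 lb; the stated basis being 2000 lb — rounding explains the deltas).
Batch grand total — Σ batch = 2080 lb; LOI loss = Σ batch·LOI = 80.47 lb; as yield: glass ÷ batch → 96.13%.

Revised batch per 2000 lb glass melt:
  Zircon: 64.73 lb
  ZnO: 146.3 lb
  Rutile: 37.43 lb
  Al(OH)3: 222.7 lb
  Quartz sand: 1609 lb
Total batch = 2080 lb; LOI loss = 80.47 lb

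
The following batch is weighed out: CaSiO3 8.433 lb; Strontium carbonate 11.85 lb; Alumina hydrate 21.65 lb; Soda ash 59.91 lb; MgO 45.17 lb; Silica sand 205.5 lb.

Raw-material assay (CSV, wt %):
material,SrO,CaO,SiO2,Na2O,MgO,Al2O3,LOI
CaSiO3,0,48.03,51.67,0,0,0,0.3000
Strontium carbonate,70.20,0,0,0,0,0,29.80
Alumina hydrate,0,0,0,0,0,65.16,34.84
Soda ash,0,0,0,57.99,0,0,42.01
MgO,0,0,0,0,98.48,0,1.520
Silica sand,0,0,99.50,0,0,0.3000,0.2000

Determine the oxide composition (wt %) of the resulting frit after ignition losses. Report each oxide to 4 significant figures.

Glass mass = 315.1 lb (batch 352.5 − LOI 37.37).
Composition: SrO 2.640%, CaO 1.285%, SiO2 66.26%, Na2O 11.02%, MgO 14.12%, Al2O3 4.672%

All internal work maintains exact precision end to end. Intermediates are shown, rounded to 4 significant digits, between the steps — every reported figure is rounded exactly once — the derived quantities, including the yield, ignition loss, totals, net glass mass, the six compositions, are carried starting from the weights on 315.1 lb of glass in full float precision, precisely as stated by either problem or answer.
Delivered oxide masses:
  SrO: 11.85·0.7020 = 8.319 lb
  CaO: 8.433·0.4803 = 4.050 lb
  SiO2: 8.433·0.5167 + 205.5·0.9950 = 208.8 lb
  Na2O: 59.91·0.5799 = 34.74 lb
  MgO: 45.17·0.9848 = 44.48 lb
  Al2O3: 21.65·0.6516 + 205.5·0.003000 = 14.72 lb
LOI: 8.433·0.003000 + 11.85·0.2980 + 21.65·0.3484 + 59.91·0.4201 + 45.17·0.01520 + 205.5·0.002000 = 37.37 lb
The glass mass, total less LOI, = 352.5 − 37.37 = 315.1 lb (equal to the oxide-mass sum)
wt % = 100 × oxide mass / glass mass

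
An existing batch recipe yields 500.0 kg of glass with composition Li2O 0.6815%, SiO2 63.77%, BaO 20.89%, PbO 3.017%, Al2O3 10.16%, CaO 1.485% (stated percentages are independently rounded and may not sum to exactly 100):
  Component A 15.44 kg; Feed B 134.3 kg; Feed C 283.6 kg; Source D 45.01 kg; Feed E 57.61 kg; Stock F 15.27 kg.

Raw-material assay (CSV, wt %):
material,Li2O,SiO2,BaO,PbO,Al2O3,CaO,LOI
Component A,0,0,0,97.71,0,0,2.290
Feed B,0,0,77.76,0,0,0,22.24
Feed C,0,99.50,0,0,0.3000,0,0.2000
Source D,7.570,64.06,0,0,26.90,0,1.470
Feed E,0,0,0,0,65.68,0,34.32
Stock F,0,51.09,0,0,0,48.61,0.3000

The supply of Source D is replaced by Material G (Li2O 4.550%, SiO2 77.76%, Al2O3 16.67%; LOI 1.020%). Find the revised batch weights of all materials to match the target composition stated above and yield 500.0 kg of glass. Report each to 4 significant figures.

The intermediate values are displayed with 4-significant-digit rounding between the steps — full float precision is kept at all times; a single rounding completes every reported number — all derived quantities are recomputed at full float precision (net glass mass, totals, the six compositions, LOI, yield) using the weight values at 500.0 kg of glass, as quoted within the problem or answer text.
Oxide-by-oxide targets in 500.0 kg glass:
  Li2O: 0.6815% × 500.0 = 3.408 kg
  SiO2: 63.77% × 500.0 = 318.8 kg
  BaO: 20.89% × 500.0 = 104.4 kg
  PbO: 3.017% × 500.0 = 15.08 kg
  Al2O3: 10.16% × 500.0 = 50.80 kg
  CaO: 1.485% × 500.0 = 7.425 kg
A balance pass over the oxides, from the weights as reported, for the quoted basis mass (oxide sums agree with the targets exact up to rounding of places):
  Li2O: 74.89·0.04550 = 3.407 kg (target 3.408 kg)
  SiO2: 254.1·0.9950 + 74.89·0.7776 + 15.27·0.5109 = 318.9 kg (target 318.8 kg)
  BaO: 134.3·0.7776 = 104.4 kg (target 104.4 kg)
  PbO: 15.44·0.9771 = 15.09 kg (target 15.08 kg)
  Al2O3: 254.1·0.003000 + 74.89·0.1667 + 57.18·0.6568 = 50.80 kg (target 50.80 kg)
  CaO: 15.27·0.4861 = 7.423 kg (target 7.425 kg)
Glass-mass bookkeeping: total batch − LOI = 500.0 kg (per-oxide target masses sum to 500.0 kg; basis as stated: 500.0 kg — deltas are rounding alone).
Total batch = Σ batch = 551.2 kg; LOI removed, Σ of batch·LOI: 51.16 kg; the yield ratio, glass ÷ batch: 90.72%.

Revised batch per 500.0 kg glass:
  Component A: 15.44 kg
  Feed B: 134.3 kg
  Feed C: 254.1 kg
  Material G: 74.89 kg
  Feed E: 57.18 kg
  Stock F: 15.27 kg
Total batch = 551.2 kg; LOI loss = 51.16 kg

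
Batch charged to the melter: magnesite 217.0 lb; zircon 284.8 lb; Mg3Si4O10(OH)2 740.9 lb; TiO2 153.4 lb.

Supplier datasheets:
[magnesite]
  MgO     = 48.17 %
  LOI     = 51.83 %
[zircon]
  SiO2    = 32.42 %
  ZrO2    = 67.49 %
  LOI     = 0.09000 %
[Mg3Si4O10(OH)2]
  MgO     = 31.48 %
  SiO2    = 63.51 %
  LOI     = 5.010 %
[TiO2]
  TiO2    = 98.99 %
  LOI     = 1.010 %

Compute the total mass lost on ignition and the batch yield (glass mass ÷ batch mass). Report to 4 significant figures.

LOI loss = 151.4 lb; glass = 1245 lb; yield = 89.16%

All arithmetic keeps full precision in all steps — working values are displayed, rounded to four significant digits, alongside each step; each reported value undergoes a single rounding. Derived quantities, which include the four compositions, glass mass, the totals, the yield, LOI, are re-derived at full precision, as they appear in the question or the answer, from the weighed amounts on 1245 lb of glass.
Ignition loss by material:
  magnesite: 217.0 × 0.5183 = 112.5 lb
  zircon: 284.8 × 9.000e-04 = 0.2563 lb
  Mg3Si4O10(OH)2: 740.9 × 0.05010 = 37.12 lb
  TiO2: 153.4 × 0.01010 = 1.549 lb
Total LOI = 151.4 lb
Glass = batch − LOI = 1396 − 151.4 = 1245 lb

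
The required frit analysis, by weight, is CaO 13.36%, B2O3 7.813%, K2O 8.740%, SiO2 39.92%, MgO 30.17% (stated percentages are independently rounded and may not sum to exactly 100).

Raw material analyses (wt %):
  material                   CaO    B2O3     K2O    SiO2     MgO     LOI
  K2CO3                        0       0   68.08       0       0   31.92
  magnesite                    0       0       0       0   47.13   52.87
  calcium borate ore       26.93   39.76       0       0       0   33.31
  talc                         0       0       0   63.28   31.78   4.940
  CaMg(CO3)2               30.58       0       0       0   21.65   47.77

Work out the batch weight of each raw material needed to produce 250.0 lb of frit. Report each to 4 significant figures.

The whole derivation carries exact precision all the way through — working values are displayed rounded off to 4 significant figures as written. Each reported result carries a single rounding. All derived quantities are recomputed starting from the weights for 250.0 lb of glass at full float precision (totals, LOI, glass mass, the five compositions, yield), exactly as printed in either problem or answer.
Per-oxide target masses for 250.0 lb frit:
  CaO: 13.36% × 250.0 = 33.40 lb
  B2O3: 7.813% × 250.0 = 19.53 lb
  K2O: 8.740% × 250.0 = 21.85 lb
  SiO2: 39.92% × 250.0 = 99.80 lb
  MgO: 30.17% × 250.0 = 75.42 lb
Checking each oxide sum from the weights as reported, relative to the basis at hand (sum by sum, the targets are met given rounding of the digits):
  CaO: 49.13·0.2693 + 65.96·0.3058 = 33.40 lb (target 33.40 lb)
  B2O3: 49.13·0.3976 = 19.53 lb (target 19.53 lb)
  K2O: 32.09·0.6808 = 21.85 lb (target 21.85 lb)
  SiO2: 157.7·0.6328 = 99.79 lb (target 99.80 lb)
  MgO: 23.39·0.4713 + 157.7·0.3178 + 65.96·0.2165 = 75.42 lb (target 75.42 lb)
Consistency of the glass mass: whole batch net of LOI = 250.0 lb (targets for the oxides total 250.0 lb; stated basis 250.0 lb — deltas are rounding alone).
Adding the batch up: Σ batch = 328.3 lb; the LOI term Σ batch·LOI equals 78.27 lb; yield = glass ÷ total batch = 76.16%.

Batch per 250.0 lb frit:
  K2CO3: 32.09 lb
  magnesite: 23.39 lb
  calcium borate ore: 49.13 lb
  talc: 157.7 lb
  CaMg(CO3)2: 65.96 lb
Total batch = 328.3 lb; LOI loss = 78.27 lb; yield = 76.16%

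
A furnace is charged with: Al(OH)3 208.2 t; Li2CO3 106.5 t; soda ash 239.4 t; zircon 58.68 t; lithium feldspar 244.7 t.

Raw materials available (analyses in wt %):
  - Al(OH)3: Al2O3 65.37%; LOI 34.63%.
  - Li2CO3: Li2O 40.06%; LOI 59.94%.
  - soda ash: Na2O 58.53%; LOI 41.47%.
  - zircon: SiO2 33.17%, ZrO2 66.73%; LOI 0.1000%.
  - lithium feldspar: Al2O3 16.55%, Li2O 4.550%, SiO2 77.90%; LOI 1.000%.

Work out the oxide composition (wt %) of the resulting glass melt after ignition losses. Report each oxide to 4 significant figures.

Glass mass = 619.8 t (batch 857.5 − LOI 237.7).
Composition: Al2O3 28.49%, Na2O 22.61%, Li2O 8.680%, SiO2 33.90%, ZrO2 6.318%

All arithmetic carries full float precision in every operation; intermediates are displayed rounded off to 4 significant figures in the working. Every reported number receives exactly one rounding. All derived quantities (yield, LOI, the totals, the five compositions, net glass mass) are rebuilt at full precision starting from the weights at 619.8 t of glass, exactly as shown in problem or answer.
Oxide masses out of the charge:
  Al2O3: 208.2·0.6537 + 244.7·0.1655 = 176.6 t
  Na2O: 239.4·0.5853 = 140.1 t
  Li2O: 106.5·0.4006 + 244.7·0.04550 = 53.80 t
  SiO2: 58.68·0.3317 + 244.7·0.7790 = 210.1 t
  ZrO2: 58.68·0.6673 = 39.16 t
LOI: 208.2·0.3463 + 106.5·0.5994 + 239.4·0.4147 + 58.68·0.001000 + 244.7·0.01000 = 237.7 t
The glass mass, total less LOI, = 857.5 − 237.7 = 619.8 t (equal to the oxide-mass sum)
wt %: oxide over glass, times 100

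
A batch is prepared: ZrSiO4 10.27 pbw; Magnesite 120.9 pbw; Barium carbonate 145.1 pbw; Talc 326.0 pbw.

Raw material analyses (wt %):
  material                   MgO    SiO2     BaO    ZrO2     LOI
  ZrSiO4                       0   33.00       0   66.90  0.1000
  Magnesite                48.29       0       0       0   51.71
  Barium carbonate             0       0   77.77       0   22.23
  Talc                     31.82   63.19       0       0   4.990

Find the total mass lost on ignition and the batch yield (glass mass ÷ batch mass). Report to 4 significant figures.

Intermediates are printed rounded to 4 significant figures alongside each step; every computation keeps full float precision in all steps; a single rounding completes every reported figure — derived quantities (the totals, the yield, LOI, the four compositions, glass mass) are carried starting from the weights at 491.2 pbw of glass in full precision, as they appear in problem or answer.
Each material's LOI contribution:
  ZrSiO4: 10.27 × 0.001000 = 0.01027 pbw
  Magnesite: 120.9 × 0.5171 = 62.52 pbw
  Barium carbonate: 145.1 × 0.2223 = 32.26 pbw
  Talc: 326.0 × 0.04990 = 16.27 pbw
Total LOI = 111.1 pbw
Glass = batch − LOI = 602.3 − 111.1 = 491.2 pbw

LOI loss = 111.1 pbw; glass = 491.2 pbw; yield = 81.56%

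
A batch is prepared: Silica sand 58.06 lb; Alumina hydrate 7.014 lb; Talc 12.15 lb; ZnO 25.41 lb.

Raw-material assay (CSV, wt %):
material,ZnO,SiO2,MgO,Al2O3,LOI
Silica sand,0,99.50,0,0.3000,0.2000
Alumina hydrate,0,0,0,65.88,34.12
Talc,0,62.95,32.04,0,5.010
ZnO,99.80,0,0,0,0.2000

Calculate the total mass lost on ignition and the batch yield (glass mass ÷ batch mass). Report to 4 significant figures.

LOI loss = 3.169 lb; glass = 99.47 lb; yield = 96.91%

Working values are shown, rounded to 4 significant figures, between the steps. Exact precision is kept through every step; each reported figure is rounded once only. The derived quantities (ignition loss, totals, net glass mass, the yield, the four compositions) are carried in full precision from the weighed amounts on 99.47 lb of glass, as quoted within question or answer.
LOI of each material in turn:
  Silica sand: 58.06 × 0.002000 = 0.1161 lb
  Alumina hydrate: 7.014 × 0.3412 = 2.393 lb
  Talc: 12.15 × 0.05010 = 0.6087 lb
  ZnO: 25.41 × 0.002000 = 0.05082 lb
Total LOI = 3.169 lb
Glass = batch − LOI = 102.6 − 3.169 = 99.47 lb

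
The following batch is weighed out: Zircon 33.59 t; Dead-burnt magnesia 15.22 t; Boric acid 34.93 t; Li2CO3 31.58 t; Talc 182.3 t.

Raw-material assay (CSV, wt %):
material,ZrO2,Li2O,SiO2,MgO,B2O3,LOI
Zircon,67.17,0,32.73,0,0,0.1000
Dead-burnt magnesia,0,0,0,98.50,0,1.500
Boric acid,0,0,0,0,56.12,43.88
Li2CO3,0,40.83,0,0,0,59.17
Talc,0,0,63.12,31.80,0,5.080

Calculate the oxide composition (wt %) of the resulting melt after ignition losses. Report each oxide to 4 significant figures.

Glass mass = 254.1 t (batch 297.6 − LOI 43.54).
Composition: ZrO2 8.880%, Li2O 5.075%, SiO2 49.61%, MgO 28.72%, B2O3 7.715%

Every computation keeps full float precision end to end; mid-chain values appear, with 4-significant-figure rounding, across the worked steps; exactly one rounding goes into each reported number — all derived quantities, including the totals, the five compositions, LOI, yield, glass mass, are re-derived from the weighed amounts at 254.1 t of glass at exact precision, exactly as printed in question or answer.
Mass of each oxide from the mix:
  ZrO2: 33.59·0.6717 = 22.56 t
  Li2O: 31.58·0.4083 = 12.89 t
  SiO2: 33.59·0.3273 + 182.3·0.6312 = 126.1 t
  MgO: 15.22·0.9850 + 182.3·0.3180 = 72.96 t
  B2O3: 34.93·0.5612 = 19.60 t
LOI: 33.59·0.001000 + 15.22·0.01500 + 34.93·0.4388 + 31.58·0.5917 + 182.3·0.05080 = 43.54 t
Resulting glass, batch − LOI: 297.6 − 43.54 = 254.1 t (matching Σ of the oxides)
percent share: oxide ÷ glass, ×100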